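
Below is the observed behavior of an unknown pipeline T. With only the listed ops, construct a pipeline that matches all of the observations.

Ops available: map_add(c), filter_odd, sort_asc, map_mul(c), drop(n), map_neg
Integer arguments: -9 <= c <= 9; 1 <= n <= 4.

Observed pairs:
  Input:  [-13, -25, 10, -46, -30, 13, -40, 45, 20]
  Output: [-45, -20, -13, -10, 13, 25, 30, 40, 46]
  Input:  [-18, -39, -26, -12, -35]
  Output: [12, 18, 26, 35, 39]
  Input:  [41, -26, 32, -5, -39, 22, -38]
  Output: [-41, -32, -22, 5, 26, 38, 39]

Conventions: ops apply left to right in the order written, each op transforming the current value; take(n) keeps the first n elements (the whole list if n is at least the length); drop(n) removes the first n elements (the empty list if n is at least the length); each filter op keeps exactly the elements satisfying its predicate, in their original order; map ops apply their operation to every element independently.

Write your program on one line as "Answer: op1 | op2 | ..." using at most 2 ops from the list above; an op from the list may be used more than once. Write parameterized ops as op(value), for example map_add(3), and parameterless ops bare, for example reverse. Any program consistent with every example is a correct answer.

map_neg | sort_asc

Check, running the answer program on each example:
  [-13, -25, 10, -46, -30, 13, -40, 45, 20] -> [13, 25, -10, 46, 30, -13, 40, -45, -20] -> [-45, -20, -13, -10, 13, 25, 30, 40, 46]
  [-18, -39, -26, -12, -35] -> [18, 39, 26, 12, 35] -> [12, 18, 26, 35, 39]
  [41, -26, 32, -5, -39, 22, -38] -> [-41, 26, -32, 5, 39, -22, 38] -> [-41, -32, -22, 5, 26, 38, 39]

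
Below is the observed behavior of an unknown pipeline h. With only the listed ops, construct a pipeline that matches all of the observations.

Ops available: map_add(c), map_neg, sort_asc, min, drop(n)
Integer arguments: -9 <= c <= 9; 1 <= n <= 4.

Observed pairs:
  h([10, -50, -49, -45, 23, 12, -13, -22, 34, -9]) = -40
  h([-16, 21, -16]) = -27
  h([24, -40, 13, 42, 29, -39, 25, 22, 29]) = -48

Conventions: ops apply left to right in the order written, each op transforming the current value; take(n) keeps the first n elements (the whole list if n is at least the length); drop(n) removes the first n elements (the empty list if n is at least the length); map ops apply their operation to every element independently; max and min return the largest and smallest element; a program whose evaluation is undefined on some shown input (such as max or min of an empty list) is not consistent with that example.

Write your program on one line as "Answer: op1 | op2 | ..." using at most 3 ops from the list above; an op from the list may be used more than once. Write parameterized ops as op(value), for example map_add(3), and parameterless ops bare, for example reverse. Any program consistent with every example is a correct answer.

map_add(6) | map_neg | min

Check, running the answer program on each example:
  [10, -50, -49, -45, 23, 12, -13, -22, 34, -9] -> [16, -44, -43, -39, 29, 18, -7, -16, 40, -3] -> [-16, 44, 43, 39, -29, -18, 7, 16, -40, 3] -> -40
  [-16, 21, -16] -> [-10, 27, -10] -> [10, -27, 10] -> -27
  [24, -40, 13, 42, 29, -39, 25, 22, 29] -> [30, -34, 19, 48, 35, -33, 31, 28, 35] -> [-30, 34, -19, -48, -35, 33, -31, -28, -35] -> -48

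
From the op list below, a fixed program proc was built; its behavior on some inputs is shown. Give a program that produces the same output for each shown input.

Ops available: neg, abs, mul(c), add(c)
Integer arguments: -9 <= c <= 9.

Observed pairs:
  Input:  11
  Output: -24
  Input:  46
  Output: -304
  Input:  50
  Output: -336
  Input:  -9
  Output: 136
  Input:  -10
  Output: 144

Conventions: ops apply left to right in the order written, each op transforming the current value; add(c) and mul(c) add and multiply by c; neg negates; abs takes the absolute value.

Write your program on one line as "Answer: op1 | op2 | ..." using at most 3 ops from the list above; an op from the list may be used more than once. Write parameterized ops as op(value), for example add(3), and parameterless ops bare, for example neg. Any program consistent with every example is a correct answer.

add(-8) | mul(8) | neg

Check, running the answer program on each example:
  11 -> 3 -> 24 -> -24
  46 -> 38 -> 304 -> -304
  50 -> 42 -> 336 -> -336
  -9 -> -17 -> -136 -> 136
  -10 -> -18 -> -144 -> 144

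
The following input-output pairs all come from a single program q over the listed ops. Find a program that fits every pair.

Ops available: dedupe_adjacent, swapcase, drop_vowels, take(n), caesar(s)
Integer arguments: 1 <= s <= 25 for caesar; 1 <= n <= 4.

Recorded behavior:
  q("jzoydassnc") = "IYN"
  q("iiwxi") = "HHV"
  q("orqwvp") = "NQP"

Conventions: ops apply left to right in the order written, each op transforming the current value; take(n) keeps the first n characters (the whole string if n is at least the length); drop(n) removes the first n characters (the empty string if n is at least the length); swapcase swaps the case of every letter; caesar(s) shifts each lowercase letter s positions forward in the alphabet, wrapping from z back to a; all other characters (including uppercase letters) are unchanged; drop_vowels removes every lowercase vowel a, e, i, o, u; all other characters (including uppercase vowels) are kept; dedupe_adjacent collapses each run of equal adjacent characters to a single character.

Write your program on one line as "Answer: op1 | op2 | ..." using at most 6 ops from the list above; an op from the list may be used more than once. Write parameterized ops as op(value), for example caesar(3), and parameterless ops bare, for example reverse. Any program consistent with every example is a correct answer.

caesar(10) | take(3) | caesar(2) | caesar(13) | swapcase

Check, running the answer program on each example:
  "jzoydassnc" -> "tjyinkccxm" -> "tjy" -> "vla" -> "iyn" -> "IYN"
  "iiwxi" -> "ssghs" -> "ssg" -> "uui" -> "hhv" -> "HHV"
  "orqwvp" -> "ybagfz" -> "yba" -> "adc" -> "nqp" -> "NQP"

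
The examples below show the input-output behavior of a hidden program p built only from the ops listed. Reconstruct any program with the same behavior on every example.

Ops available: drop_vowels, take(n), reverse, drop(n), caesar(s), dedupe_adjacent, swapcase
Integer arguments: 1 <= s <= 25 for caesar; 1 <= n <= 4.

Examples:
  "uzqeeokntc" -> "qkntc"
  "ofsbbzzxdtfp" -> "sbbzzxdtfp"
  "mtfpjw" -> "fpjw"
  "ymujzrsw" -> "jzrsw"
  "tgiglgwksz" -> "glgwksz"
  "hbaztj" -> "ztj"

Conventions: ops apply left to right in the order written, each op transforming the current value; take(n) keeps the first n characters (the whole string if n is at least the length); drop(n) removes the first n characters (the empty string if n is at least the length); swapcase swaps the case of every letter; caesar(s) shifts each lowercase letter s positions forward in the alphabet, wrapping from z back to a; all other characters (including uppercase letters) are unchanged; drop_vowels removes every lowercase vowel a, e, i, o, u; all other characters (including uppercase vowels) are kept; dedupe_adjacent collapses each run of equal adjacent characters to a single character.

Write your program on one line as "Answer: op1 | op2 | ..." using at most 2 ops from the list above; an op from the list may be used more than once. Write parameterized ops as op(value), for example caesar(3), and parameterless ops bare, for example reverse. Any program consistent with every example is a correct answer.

drop(2) | drop_vowels

Check, running the answer program on each example:
  "uzqeeokntc" -> "qeeokntc" -> "qkntc"
  "ofsbbzzxdtfp" -> "sbbzzxdtfp" -> "sbbzzxdtfp"
  "mtfpjw" -> "fpjw" -> "fpjw"
  "ymujzrsw" -> "ujzrsw" -> "jzrsw"
  "tgiglgwksz" -> "iglgwksz" -> "glgwksz"
  "hbaztj" -> "aztj" -> "ztj"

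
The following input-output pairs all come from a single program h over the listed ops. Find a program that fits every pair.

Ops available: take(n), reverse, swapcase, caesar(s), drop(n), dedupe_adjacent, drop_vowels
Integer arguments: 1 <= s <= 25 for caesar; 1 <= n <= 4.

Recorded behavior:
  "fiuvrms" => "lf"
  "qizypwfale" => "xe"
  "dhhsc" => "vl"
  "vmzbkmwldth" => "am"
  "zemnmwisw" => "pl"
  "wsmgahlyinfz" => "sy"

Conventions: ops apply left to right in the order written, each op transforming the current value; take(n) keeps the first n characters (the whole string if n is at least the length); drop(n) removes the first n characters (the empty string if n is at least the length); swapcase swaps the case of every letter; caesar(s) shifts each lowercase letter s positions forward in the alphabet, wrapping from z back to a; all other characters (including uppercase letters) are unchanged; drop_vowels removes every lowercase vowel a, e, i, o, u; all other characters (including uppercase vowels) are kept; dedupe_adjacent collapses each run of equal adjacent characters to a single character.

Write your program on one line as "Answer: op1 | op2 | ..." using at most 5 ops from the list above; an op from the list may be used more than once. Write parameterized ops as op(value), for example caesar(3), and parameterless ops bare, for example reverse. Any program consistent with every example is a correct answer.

caesar(5) | reverse | take(2) | caesar(14)

Check, running the answer program on each example:
  "fiuvrms" -> "knzawrx" -> "xrwaznk" -> "xr" -> "lf"
  "qizypwfale" -> "vnedubkfqj" -> "jqfkbudenv" -> "jq" -> "xe"
  "dhhsc" -> "immxh" -> "hxmmi" -> "hx" -> "vl"
  "vmzbkmwldth" -> "aregprbqiym" -> "myiqbrpgera" -> "my" -> "am"
  "zemnmwisw" -> "ejrsrbnxb" -> "bxnbrsrje" -> "bx" -> "pl"
  "wsmgahlyinfz" -> "bxrlfmqdnske" -> "eksndqmflrxb" -> "ek" -> "sy"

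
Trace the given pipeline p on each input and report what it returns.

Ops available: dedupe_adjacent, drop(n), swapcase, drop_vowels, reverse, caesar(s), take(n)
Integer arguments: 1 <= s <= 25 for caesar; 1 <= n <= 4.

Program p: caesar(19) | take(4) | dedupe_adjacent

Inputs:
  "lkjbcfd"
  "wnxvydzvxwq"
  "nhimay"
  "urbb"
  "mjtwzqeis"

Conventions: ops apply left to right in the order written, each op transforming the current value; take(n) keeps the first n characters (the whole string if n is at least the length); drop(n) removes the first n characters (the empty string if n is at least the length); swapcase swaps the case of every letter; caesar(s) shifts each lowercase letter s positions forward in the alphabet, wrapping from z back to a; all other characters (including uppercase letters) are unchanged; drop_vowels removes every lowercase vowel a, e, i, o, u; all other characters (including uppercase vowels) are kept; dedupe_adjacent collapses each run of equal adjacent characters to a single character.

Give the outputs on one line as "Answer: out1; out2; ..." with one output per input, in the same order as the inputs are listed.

Execution, op by op:
  "lkjbcfd" -> "edcuvyw" -> "edcu" -> "edcu"
  "wnxvydzvxwq" -> "pgqorwsoqpj" -> "pgqo" -> "pgqo"
  "nhimay" -> "gabftr" -> "gabf" -> "gabf"
  "urbb" -> "nkuu" -> "nkuu" -> "nku"
  "mjtwzqeis" -> "fcmpsjxbl" -> "fcmp" -> "fcmp"

"edcu"; "pgqo"; "gabf"; "nku"; "fcmp"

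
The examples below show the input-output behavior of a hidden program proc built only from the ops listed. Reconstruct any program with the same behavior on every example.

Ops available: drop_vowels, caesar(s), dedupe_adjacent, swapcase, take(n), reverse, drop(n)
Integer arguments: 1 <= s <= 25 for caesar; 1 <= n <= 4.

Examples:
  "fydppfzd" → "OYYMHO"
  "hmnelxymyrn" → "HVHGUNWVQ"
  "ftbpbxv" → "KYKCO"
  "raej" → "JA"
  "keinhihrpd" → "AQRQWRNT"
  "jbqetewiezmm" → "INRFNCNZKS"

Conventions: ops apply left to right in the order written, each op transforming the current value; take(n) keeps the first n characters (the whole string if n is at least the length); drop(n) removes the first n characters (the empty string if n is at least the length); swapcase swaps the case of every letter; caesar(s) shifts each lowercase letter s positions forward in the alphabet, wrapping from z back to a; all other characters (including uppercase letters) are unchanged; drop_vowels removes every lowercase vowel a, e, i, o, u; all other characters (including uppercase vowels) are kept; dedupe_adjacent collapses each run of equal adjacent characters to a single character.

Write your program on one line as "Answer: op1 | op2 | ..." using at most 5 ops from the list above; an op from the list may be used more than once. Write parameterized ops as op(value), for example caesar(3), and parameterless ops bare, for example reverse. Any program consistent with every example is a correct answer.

caesar(9) | reverse | swapcase | drop(2)

Check, running the answer program on each example:
  "fydppfzd" -> "ohmyyoim" -> "mioyymho" -> "MIOYYMHO" -> "OYYMHO"
  "hmnelxymyrn" -> "qvwnughvhaw" -> "wahvhgunwvq" -> "WAHVHGUNWVQ" -> "HVHGUNWVQ"
  "ftbpbxv" -> "ockykge" -> "egkykco" -> "EGKYKCO" -> "KYKCO"
  "raej" -> "ajns" -> "snja" -> "SNJA" -> "JA"
  "keinhihrpd" -> "tnrwqrqaym" -> "myaqrqwrnt" -> "MYAQRQWRNT" -> "AQRQWRNT"
  "jbqetewiezmm" -> "skzncnfrnivv" -> "vvinrfncnzks" -> "VVINRFNCNZKS" -> "INRFNCNZKS"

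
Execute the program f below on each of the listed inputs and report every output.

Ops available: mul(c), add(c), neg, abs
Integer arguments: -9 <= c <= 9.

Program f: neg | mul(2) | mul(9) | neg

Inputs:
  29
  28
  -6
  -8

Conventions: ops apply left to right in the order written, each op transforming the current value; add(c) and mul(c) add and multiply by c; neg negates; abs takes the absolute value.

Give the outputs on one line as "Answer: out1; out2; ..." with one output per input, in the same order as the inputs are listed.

Execution, op by op:
  29 -> -29 -> -58 -> -522 -> 522
  28 -> -28 -> -56 -> -504 -> 504
  -6 -> 6 -> 12 -> 108 -> -108
  -8 -> 8 -> 16 -> 144 -> -144

522; 504; -108; -144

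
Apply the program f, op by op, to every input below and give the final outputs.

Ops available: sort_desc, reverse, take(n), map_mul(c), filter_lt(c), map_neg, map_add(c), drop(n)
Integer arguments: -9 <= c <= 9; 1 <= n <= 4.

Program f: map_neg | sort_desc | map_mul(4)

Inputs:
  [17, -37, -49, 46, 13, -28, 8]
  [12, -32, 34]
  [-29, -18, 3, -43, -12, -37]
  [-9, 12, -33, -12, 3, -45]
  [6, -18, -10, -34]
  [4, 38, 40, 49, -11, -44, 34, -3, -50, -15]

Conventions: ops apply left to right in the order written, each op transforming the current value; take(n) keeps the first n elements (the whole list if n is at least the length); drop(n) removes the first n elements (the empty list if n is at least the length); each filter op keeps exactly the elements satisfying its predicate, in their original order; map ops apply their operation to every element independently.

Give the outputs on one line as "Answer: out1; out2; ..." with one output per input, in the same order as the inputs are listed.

[196, 148, 112, -32, -52, -68, -184]; [128, -48, -136]; [172, 148, 116, 72, 48, -12]; [180, 132, 48, 36, -12, -48]; [136, 72, 40, -24]; [200, 176, 60, 44, 12, -16, -136, -152, -160, -196]

Execution, op by op:
  [17, -37, -49, 46, 13, -28, 8] -> [-17, 37, 49, -46, -13, 28, -8] -> [49, 37, 28, -8, -13, -17, -46] -> [196, 148, 112, -32, -52, -68, -184]
  [12, -32, 34] -> [-12, 32, -34] -> [32, -12, -34] -> [128, -48, -136]
  [-29, -18, 3, -43, -12, -37] -> [29, 18, -3, 43, 12, 37] -> [43, 37, 29, 18, 12, -3] -> [172, 148, 116, 72, 48, -12]
  [-9, 12, -33, -12, 3, -45] -> [9, -12, 33, 12, -3, 45] -> [45, 33, 12, 9, -3, -12] -> [180, 132, 48, 36, -12, -48]
  [6, -18, -10, -34] -> [-6, 18, 10, 34] -> [34, 18, 10, -6] -> [136, 72, 40, -24]
  [4, 38, 40, 49, -11, -44, 34, -3, -50, -15] -> [-4, -38, -40, -49, 11, 44, -34, 3, 50, 15] -> [50, 44, 15, 11, 3, -4, -34, -38, -40, -49] -> [200, 176, 60, 44, 12, -16, -136, -152, -160, -196]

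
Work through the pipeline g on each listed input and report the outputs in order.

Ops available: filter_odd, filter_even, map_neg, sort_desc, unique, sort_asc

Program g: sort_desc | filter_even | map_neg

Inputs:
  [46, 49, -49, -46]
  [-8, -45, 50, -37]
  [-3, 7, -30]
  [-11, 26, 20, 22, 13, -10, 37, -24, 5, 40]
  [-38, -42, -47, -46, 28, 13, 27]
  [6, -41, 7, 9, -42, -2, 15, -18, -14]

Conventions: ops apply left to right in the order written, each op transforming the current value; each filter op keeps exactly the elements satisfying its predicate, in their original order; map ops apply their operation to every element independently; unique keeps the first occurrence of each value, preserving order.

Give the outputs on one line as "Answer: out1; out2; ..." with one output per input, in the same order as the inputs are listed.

[-46, 46]; [-50, 8]; [30]; [-40, -26, -22, -20, 10, 24]; [-28, 38, 42, 46]; [-6, 2, 14, 18, 42]

Execution, op by op:
  [46, 49, -49, -46] -> [49, 46, -46, -49] -> [46, -46] -> [-46, 46]
  [-8, -45, 50, -37] -> [50, -8, -37, -45] -> [50, -8] -> [-50, 8]
  [-3, 7, -30] -> [7, -3, -30] -> [-30] -> [30]
  [-11, 26, 20, 22, 13, -10, 37, -24, 5, 40] -> [40, 37, 26, 22, 20, 13, 5, -10, -11, -24] -> [40, 26, 22, 20, -10, -24] -> [-40, -26, -22, -20, 10, 24]
  [-38, -42, -47, -46, 28, 13, 27] -> [28, 27, 13, -38, -42, -46, -47] -> [28, -38, -42, -46] -> [-28, 38, 42, 46]
  [6, -41, 7, 9, -42, -2, 15, -18, -14] -> [15, 9, 7, 6, -2, -14, -18, -41, -42] -> [6, -2, -14, -18, -42] -> [-6, 2, 14, 18, 42]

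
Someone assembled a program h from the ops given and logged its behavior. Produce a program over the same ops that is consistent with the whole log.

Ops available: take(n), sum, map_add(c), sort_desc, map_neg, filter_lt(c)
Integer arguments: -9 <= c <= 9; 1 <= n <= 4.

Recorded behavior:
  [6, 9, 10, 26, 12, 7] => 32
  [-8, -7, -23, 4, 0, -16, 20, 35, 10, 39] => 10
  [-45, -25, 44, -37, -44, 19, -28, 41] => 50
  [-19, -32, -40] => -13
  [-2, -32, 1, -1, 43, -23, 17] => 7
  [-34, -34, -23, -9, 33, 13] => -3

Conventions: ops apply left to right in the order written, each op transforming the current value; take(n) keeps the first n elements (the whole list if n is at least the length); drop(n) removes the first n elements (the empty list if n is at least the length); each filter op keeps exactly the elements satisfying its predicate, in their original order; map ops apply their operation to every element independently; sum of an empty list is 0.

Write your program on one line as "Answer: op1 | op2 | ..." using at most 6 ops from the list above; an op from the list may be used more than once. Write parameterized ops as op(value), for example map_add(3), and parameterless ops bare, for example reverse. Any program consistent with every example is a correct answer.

take(4) | map_add(6) | sort_desc | take(1) | sum

Check, running the answer program on each example:
  [6, 9, 10, 26, 12, 7] -> [6, 9, 10, 26] -> [12, 15, 16, 32] -> [32, 16, 15, 12] -> [32] -> 32
  [-8, -7, -23, 4, 0, -16, 20, 35, 10, 39] -> [-8, -7, -23, 4] -> [-2, -1, -17, 10] -> [10, -1, -2, -17] -> [10] -> 10
  [-45, -25, 44, -37, -44, 19, -28, 41] -> [-45, -25, 44, -37] -> [-39, -19, 50, -31] -> [50, -19, -31, -39] -> [50] -> 50
  [-19, -32, -40] -> [-19, -32, -40] -> [-13, -26, -34] -> [-13, -26, -34] -> [-13] -> -13
  [-2, -32, 1, -1, 43, -23, 17] -> [-2, -32, 1, -1] -> [4, -26, 7, 5] -> [7, 5, 4, -26] -> [7] -> 7
  [-34, -34, -23, -9, 33, 13] -> [-34, -34, -23, -9] -> [-28, -28, -17, -3] -> [-3, -17, -28, -28] -> [-3] -> -3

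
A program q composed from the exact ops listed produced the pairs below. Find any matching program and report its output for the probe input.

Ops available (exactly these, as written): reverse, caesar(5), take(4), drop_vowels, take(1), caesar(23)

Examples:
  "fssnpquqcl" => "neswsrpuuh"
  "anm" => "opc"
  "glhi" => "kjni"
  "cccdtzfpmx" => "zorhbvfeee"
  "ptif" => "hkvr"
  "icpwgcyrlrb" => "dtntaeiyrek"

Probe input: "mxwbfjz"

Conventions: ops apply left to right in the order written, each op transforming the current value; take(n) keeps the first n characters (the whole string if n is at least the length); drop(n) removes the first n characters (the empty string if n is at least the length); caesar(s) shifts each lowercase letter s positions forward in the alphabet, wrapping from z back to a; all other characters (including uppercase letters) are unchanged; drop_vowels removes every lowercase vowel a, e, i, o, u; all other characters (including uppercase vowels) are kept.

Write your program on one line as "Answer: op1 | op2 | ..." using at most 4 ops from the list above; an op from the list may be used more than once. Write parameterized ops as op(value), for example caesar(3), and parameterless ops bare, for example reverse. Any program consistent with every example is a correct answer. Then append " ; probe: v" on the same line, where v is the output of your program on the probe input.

caesar(5) | reverse | caesar(23) ; probe: "blhdyzo"

Check, running the answer program on each example:
  "fssnpquqcl" -> "kxxsuvzvhq" -> "qhvzvusxxk" -> "neswsrpuuh"
  "anm" -> "fsr" -> "rsf" -> "opc"
  "glhi" -> "lqmn" -> "nmql" -> "kjni"
  "cccdtzfpmx" -> "hhhiyekurc" -> "crukeyihhh" -> "zorhbvfeee"
  "ptif" -> "uynk" -> "knyu" -> "hkvr"
  "icpwgcyrlrb" -> "nhublhdwqwg" -> "gwqwdhlbuhn" -> "dtntaeiyrek"
  probe: "mxwbfjz" -> "rcbgkoe" -> "eokgbcr" -> "blhdyzo"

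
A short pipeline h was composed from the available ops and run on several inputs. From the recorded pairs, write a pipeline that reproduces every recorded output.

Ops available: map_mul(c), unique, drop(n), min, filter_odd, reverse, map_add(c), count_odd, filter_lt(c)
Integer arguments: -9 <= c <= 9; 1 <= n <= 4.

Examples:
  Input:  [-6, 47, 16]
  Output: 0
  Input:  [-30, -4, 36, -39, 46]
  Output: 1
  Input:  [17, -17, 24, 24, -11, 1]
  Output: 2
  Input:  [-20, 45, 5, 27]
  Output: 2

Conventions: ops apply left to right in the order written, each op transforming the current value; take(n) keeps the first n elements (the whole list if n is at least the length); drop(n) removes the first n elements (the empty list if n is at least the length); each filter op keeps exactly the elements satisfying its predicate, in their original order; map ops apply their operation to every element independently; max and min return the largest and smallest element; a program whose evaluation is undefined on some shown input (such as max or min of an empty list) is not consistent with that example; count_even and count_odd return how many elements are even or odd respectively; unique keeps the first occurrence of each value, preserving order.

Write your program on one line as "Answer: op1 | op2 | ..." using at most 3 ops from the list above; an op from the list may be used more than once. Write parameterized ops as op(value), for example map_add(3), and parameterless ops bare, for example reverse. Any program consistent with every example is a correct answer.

drop(2) | unique | count_odd

Check, running the answer program on each example:
  [-6, 47, 16] -> [16] -> [16] -> 0
  [-30, -4, 36, -39, 46] -> [36, -39, 46] -> [36, -39, 46] -> 1
  [17, -17, 24, 24, -11, 1] -> [24, 24, -11, 1] -> [24, -11, 1] -> 2
  [-20, 45, 5, 27] -> [5, 27] -> [5, 27] -> 2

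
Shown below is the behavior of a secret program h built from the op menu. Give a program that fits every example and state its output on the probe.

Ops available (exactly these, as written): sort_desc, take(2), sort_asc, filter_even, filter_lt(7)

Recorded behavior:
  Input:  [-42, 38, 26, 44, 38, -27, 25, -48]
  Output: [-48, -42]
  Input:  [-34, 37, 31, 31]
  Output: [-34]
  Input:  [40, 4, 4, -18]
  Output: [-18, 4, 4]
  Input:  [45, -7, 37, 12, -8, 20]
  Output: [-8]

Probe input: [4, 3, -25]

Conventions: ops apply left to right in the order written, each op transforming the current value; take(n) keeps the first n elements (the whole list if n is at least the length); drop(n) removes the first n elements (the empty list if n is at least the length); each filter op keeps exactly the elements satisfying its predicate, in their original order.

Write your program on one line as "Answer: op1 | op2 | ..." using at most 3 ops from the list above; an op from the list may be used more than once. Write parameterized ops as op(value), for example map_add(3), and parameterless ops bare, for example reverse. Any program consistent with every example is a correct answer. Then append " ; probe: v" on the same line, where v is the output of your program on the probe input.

sort_asc | filter_lt(7) | filter_even ; probe: [4]

Check, running the answer program on each example:
  [-42, 38, 26, 44, 38, -27, 25, -48] -> [-48, -42, -27, 25, 26, 38, 38, 44] -> [-48, -42, -27] -> [-48, -42]
  [-34, 37, 31, 31] -> [-34, 31, 31, 37] -> [-34] -> [-34]
  [40, 4, 4, -18] -> [-18, 4, 4, 40] -> [-18, 4, 4] -> [-18, 4, 4]
  [45, -7, 37, 12, -8, 20] -> [-8, -7, 12, 20, 37, 45] -> [-8, -7] -> [-8]
  probe: [4, 3, -25] -> [-25, 3, 4] -> [-25, 3, 4] -> [4]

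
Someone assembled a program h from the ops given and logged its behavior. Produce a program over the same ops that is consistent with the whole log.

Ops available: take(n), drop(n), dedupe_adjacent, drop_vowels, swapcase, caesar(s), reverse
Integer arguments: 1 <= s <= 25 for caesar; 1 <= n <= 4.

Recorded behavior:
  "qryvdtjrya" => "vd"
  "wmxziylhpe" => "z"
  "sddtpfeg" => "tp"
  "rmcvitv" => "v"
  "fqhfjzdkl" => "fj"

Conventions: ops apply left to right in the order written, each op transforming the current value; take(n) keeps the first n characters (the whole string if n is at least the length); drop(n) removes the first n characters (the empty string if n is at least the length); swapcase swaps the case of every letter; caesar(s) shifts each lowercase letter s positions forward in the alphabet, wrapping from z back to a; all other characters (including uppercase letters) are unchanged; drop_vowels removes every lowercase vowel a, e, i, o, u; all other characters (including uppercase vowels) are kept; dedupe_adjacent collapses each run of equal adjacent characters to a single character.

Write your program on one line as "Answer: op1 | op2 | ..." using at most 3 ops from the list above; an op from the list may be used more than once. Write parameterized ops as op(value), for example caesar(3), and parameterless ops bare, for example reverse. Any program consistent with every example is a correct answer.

drop(3) | take(2) | drop_vowels

Check, running the answer program on each example:
  "qryvdtjrya" -> "vdtjrya" -> "vd" -> "vd"
  "wmxziylhpe" -> "ziylhpe" -> "zi" -> "z"
  "sddtpfeg" -> "tpfeg" -> "tp" -> "tp"
  "rmcvitv" -> "vitv" -> "vi" -> "v"
  "fqhfjzdkl" -> "fjzdkl" -> "fj" -> "fj"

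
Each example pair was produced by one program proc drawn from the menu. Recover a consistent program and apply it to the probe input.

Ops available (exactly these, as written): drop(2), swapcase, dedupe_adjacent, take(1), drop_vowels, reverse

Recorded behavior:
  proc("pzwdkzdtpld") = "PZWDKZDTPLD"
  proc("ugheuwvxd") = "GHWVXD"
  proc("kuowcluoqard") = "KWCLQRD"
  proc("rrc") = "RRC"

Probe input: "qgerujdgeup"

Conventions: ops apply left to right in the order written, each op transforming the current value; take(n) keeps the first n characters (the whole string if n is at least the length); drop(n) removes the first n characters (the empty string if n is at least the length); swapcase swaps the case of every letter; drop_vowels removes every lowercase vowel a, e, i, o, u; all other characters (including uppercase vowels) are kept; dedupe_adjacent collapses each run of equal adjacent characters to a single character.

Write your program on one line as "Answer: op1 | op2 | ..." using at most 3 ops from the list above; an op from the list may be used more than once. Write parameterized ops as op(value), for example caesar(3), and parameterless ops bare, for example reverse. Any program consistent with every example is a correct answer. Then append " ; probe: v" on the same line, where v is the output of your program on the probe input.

drop_vowels | swapcase ; probe: "QGRJDGP"

Check, running the answer program on each example:
  "pzwdkzdtpld" -> "pzwdkzdtpld" -> "PZWDKZDTPLD"
  "ugheuwvxd" -> "ghwvxd" -> "GHWVXD"
  "kuowcluoqard" -> "kwclqrd" -> "KWCLQRD"
  "rrc" -> "rrc" -> "RRC"
  probe: "qgerujdgeup" -> "qgrjdgp" -> "QGRJDGP"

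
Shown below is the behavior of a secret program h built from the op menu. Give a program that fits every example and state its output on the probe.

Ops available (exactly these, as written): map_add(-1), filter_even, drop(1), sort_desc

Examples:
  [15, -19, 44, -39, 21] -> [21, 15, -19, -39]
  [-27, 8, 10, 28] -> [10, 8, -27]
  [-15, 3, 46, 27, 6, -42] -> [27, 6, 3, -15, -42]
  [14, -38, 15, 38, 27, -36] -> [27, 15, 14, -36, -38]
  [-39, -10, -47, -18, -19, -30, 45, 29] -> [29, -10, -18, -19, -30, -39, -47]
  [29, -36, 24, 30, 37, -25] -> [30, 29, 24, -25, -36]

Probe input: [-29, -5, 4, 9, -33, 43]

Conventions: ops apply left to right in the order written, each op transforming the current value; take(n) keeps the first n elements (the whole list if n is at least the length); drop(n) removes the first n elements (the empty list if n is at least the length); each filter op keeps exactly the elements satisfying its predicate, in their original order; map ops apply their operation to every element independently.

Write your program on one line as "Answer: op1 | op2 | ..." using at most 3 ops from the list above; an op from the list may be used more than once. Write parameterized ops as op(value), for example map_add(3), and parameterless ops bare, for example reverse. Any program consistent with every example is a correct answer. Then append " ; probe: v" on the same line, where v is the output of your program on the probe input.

sort_desc | drop(1) ; probe: [9, 4, -5, -29, -33]

Check, running the answer program on each example:
  [15, -19, 44, -39, 21] -> [44, 21, 15, -19, -39] -> [21, 15, -19, -39]
  [-27, 8, 10, 28] -> [28, 10, 8, -27] -> [10, 8, -27]
  [-15, 3, 46, 27, 6, -42] -> [46, 27, 6, 3, -15, -42] -> [27, 6, 3, -15, -42]
  [14, -38, 15, 38, 27, -36] -> [38, 27, 15, 14, -36, -38] -> [27, 15, 14, -36, -38]
  [-39, -10, -47, -18, -19, -30, 45, 29] -> [45, 29, -10, -18, -19, -30, -39, -47] -> [29, -10, -18, -19, -30, -39, -47]
  [29, -36, 24, 30, 37, -25] -> [37, 30, 29, 24, -25, -36] -> [30, 29, 24, -25, -36]
  probe: [-29, -5, 4, 9, -33, 43] -> [43, 9, 4, -5, -29, -33] -> [9, 4, -5, -29, -33]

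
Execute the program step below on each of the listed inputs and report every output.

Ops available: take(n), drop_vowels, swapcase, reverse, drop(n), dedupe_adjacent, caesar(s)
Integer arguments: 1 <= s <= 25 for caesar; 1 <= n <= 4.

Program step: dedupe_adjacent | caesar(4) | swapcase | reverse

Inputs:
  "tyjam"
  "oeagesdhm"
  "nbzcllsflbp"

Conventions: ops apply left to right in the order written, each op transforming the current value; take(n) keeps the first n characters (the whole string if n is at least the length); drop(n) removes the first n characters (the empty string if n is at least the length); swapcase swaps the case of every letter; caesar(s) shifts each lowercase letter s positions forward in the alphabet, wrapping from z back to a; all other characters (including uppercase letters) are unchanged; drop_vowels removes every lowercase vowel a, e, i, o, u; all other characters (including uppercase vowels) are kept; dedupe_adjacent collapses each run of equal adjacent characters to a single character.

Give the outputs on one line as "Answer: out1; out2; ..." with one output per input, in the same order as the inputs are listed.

Execution, op by op:
  "tyjam" -> "tyjam" -> "xcneq" -> "XCNEQ" -> "QENCX"
  "oeagesdhm" -> "oeagesdhm" -> "siekiwhlq" -> "SIEKIWHLQ" -> "QLHWIKEIS"
  "nbzcllsflbp" -> "nbzclsflbp" -> "rfdgpwjpft" -> "RFDGPWJPFT" -> "TFPJWPGDFR"

"QENCX"; "QLHWIKEIS"; "TFPJWPGDFR"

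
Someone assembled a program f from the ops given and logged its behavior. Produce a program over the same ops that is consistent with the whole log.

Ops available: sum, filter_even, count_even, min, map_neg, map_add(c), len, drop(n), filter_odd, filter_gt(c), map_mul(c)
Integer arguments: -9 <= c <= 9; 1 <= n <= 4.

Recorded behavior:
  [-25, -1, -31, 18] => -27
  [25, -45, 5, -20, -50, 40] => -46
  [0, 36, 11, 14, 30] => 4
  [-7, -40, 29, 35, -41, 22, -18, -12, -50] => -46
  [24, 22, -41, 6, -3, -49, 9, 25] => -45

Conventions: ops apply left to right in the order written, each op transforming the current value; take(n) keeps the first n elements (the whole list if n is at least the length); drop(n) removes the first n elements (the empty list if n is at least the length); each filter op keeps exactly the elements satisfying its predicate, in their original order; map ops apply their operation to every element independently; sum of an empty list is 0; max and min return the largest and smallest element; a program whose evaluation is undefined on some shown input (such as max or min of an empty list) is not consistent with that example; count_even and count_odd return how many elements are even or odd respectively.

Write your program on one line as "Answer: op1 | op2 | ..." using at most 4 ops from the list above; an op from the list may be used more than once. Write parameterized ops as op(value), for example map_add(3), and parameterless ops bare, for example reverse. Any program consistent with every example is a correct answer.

map_neg | map_add(-4) | map_neg | min

Check, running the answer program on each example:
  [-25, -1, -31, 18] -> [25, 1, 31, -18] -> [21, -3, 27, -22] -> [-21, 3, -27, 22] -> -27
  [25, -45, 5, -20, -50, 40] -> [-25, 45, -5, 20, 50, -40] -> [-29, 41, -9, 16, 46, -44] -> [29, -41, 9, -16, -46, 44] -> -46
  [0, 36, 11, 14, 30] -> [0, -36, -11, -14, -30] -> [-4, -40, -15, -18, -34] -> [4, 40, 15, 18, 34] -> 4
  [-7, -40, 29, 35, -41, 22, -18, -12, -50] -> [7, 40, -29, -35, 41, -22, 18, 12, 50] -> [3, 36, -33, -39, 37, -26, 14, 8, 46] -> [-3, -36, 33, 39, -37, 26, -14, -8, -46] -> -46
  [24, 22, -41, 6, -3, -49, 9, 25] -> [-24, -22, 41, -6, 3, 49, -9, -25] -> [-28, -26, 37, -10, -1, 45, -13, -29] -> [28, 26, -37, 10, 1, -45, 13, 29] -> -45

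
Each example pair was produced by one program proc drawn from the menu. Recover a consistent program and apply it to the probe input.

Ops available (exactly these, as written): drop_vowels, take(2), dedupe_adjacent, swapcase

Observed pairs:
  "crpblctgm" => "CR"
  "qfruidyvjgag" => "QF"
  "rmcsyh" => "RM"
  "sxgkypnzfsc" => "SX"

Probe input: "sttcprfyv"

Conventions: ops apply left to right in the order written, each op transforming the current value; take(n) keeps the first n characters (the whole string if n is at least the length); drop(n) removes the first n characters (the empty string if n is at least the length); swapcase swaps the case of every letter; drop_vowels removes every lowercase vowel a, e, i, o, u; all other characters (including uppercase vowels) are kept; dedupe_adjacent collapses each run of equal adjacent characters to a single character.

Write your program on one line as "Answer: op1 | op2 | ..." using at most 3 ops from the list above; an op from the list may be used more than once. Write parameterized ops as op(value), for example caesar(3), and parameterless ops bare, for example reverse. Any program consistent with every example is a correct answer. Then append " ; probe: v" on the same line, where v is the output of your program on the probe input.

take(2) | swapcase ; probe: "ST"

Check, running the answer program on each example:
  "crpblctgm" -> "cr" -> "CR"
  "qfruidyvjgag" -> "qf" -> "QF"
  "rmcsyh" -> "rm" -> "RM"
  "sxgkypnzfsc" -> "sx" -> "SX"
  probe: "sttcprfyv" -> "st" -> "ST"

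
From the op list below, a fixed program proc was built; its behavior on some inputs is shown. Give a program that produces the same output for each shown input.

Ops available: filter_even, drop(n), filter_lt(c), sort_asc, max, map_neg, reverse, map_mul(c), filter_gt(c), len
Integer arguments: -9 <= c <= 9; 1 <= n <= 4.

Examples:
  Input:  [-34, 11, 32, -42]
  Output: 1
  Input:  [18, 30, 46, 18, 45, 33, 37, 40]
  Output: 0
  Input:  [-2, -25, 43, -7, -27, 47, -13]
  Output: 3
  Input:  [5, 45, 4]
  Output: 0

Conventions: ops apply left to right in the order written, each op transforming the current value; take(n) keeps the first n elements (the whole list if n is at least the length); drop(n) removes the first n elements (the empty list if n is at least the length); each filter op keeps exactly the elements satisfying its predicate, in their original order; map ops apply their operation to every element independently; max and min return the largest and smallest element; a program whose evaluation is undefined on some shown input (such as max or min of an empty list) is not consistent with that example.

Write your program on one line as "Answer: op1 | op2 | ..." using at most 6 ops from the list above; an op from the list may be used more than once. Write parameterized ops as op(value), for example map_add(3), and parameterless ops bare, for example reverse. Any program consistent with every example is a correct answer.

drop(3) | filter_lt(6) | reverse | map_mul(-3) | map_mul(-6) | len

Check, running the answer program on each example:
  [-34, 11, 32, -42] -> [-42] -> [-42] -> [-42] -> [126] -> [-756] -> 1
  [18, 30, 46, 18, 45, 33, 37, 40] -> [18, 45, 33, 37, 40] -> [] -> [] -> [] -> [] -> 0
  [-2, -25, 43, -7, -27, 47, -13] -> [-7, -27, 47, -13] -> [-7, -27, -13] -> [-13, -27, -7] -> [39, 81, 21] -> [-234, -486, -126] -> 3
  [5, 45, 4] -> [] -> [] -> [] -> [] -> [] -> 0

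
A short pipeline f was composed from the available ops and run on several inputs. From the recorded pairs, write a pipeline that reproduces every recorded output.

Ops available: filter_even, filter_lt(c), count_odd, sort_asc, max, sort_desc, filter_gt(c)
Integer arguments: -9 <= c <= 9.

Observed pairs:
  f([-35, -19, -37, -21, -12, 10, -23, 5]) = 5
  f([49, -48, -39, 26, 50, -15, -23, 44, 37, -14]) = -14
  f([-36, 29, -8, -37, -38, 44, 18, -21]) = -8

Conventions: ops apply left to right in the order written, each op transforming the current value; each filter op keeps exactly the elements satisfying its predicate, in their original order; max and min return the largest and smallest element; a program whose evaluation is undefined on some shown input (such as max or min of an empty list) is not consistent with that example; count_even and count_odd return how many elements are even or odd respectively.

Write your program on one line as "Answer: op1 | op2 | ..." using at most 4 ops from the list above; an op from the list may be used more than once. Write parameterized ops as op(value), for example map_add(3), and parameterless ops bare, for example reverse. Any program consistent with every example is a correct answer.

filter_lt(8) | sort_desc | max

Check, running the answer program on each example:
  [-35, -19, -37, -21, -12, 10, -23, 5] -> [-35, -19, -37, -21, -12, -23, 5] -> [5, -12, -19, -21, -23, -35, -37] -> 5
  [49, -48, -39, 26, 50, -15, -23, 44, 37, -14] -> [-48, -39, -15, -23, -14] -> [-14, -15, -23, -39, -48] -> -14
  [-36, 29, -8, -37, -38, 44, 18, -21] -> [-36, -8, -37, -38, -21] -> [-8, -21, -36, -37, -38] -> -8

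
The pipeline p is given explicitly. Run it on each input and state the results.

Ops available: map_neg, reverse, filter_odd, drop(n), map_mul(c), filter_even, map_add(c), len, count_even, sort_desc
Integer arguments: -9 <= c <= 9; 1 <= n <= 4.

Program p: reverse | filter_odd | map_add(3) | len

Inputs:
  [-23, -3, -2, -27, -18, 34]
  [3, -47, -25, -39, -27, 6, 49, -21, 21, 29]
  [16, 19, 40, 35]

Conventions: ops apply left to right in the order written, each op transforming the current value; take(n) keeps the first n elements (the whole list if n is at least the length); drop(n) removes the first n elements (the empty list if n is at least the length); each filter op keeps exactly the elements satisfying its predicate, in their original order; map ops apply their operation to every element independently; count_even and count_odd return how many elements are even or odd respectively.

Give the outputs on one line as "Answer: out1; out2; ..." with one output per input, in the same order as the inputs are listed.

Execution, op by op:
  [-23, -3, -2, -27, -18, 34] -> [34, -18, -27, -2, -3, -23] -> [-27, -3, -23] -> [-24, 0, -20] -> 3
  [3, -47, -25, -39, -27, 6, 49, -21, 21, 29] -> [29, 21, -21, 49, 6, -27, -39, -25, -47, 3] -> [29, 21, -21, 49, -27, -39, -25, -47, 3] -> [32, 24, -18, 52, -24, -36, -22, -44, 6] -> 9
  [16, 19, 40, 35] -> [35, 40, 19, 16] -> [35, 19] -> [38, 22] -> 2

3; 9; 2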